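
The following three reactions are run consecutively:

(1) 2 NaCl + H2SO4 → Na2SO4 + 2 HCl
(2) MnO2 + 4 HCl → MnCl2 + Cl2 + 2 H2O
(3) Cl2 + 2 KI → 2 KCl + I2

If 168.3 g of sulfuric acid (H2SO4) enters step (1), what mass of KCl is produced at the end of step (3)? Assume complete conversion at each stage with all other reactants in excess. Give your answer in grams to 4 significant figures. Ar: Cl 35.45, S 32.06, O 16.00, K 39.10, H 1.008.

M(H2SO4) = 2(1.008) + 32.06 + 4(16.00) = 98.076 g/mol.
M(KCl) = 39.10 + 35.45 = 74.55 g/mol.
n(H2SO4) = 168.3 / 98.076 = 1.7160 mol.
Reaction (1): H2SO4→HCl ratio 1:2 ⇒ n(HCl) = 3.4320 mol.
Reaction (2): HCl→Cl2 ratio 4:1 ⇒ n(Cl2) = 0.85801 mol.
Reaction (3): Cl2→KCl ratio 1:2 ⇒ n(KCl) = 1.7160 mol.
Mass of KCl = 1.7160 × 74.55 = 127.93 g.

127.9 g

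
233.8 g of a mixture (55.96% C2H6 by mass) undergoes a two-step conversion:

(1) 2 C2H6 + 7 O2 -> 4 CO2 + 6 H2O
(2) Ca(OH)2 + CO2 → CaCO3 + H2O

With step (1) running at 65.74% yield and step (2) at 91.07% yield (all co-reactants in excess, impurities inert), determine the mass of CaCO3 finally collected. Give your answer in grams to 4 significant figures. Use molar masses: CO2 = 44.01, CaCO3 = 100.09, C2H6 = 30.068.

521.5 g

Pure C2H6 = 233.8 × 0.5596 = 130.83 g.
n(C2H6) = 130.83 / 30.068 = 4.3513 mol.
Step 1 (C2H6:CO2 = 2:4): theoretical n(CO2) = 8.7026 mol; at 65.74% yield, n(CO2) = 5.7211 mol.
Step 2 (CO2:CaCO3 = 1:1): theoretical n(CaCO3) = 5.7211 mol, so theoretical mass = 5.7211 × 100.09 = 572.62 g.
At 91.07% yield, actual mass of CaCO3 = 572.62 × 0.9107 = 521.49 g.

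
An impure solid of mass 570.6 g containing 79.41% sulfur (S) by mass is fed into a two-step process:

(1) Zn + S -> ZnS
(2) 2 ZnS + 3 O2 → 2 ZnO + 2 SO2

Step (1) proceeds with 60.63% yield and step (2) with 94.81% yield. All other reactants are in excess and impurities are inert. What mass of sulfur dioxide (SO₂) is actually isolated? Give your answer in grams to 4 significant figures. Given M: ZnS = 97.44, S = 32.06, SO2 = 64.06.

520.4 g

Pure S = 570.6 × 0.7941 = 453.11 g.
n(S) = 453.11 / 32.06 = 14.133 mol.
Step 1 (S:ZnS = 1:1): theoretical n(ZnS) = 14.133 mol; at 60.63% yield, n(ZnS) = 8.5690 mol.
Step 2 (ZnS:SO2 = 2:2): theoretical n(SO2) = 8.5690 mol, so theoretical mass = 8.5690 × 64.06 = 548.93 g.
At 94.81% yield, actual mass of SO2 = 548.93 × 0.9481 = 520.44 g.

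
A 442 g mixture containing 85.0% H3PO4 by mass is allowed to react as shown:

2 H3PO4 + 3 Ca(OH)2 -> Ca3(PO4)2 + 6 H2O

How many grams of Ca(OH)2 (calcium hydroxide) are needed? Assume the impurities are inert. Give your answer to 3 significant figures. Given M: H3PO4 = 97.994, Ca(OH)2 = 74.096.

Mass of pure H3PO4 = 442 g × 0.850 = 375.7 g.
n(H3PO4) = 375.7 g / 97.994 g/mol = 3.834 mol.
From the equation the H3PO4:Ca(OH)2 mole ratio is 2:3, so n(Ca(OH)2) = 3.834 × 3/2 = 5.751 mol.
Mass of Ca(OH)2 = 5.751 mol × 74.096 g/mol = 426.1 g.

426 g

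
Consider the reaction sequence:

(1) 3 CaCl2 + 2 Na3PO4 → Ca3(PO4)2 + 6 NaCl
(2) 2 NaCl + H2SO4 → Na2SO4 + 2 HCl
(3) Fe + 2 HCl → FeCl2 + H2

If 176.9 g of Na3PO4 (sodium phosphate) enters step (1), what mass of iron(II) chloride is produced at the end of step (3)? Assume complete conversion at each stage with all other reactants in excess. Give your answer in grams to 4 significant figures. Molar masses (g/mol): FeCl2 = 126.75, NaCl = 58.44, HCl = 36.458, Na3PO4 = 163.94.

n(Na3PO4) = 176.9 / 163.94 = 1.0791 mol.
Reaction (1): Na3PO4→NaCl ratio 2:6 ⇒ n(NaCl) = 3.2372 mol.
Reaction (2): NaCl→HCl ratio 2:2 ⇒ n(HCl) = 3.2372 mol.
Reaction (3): HCl→FeCl2 ratio 2:1 ⇒ n(FeCl2) = 1.6186 mol.
Mass of FeCl2 = 1.6186 × 126.75 = 205.16 g.

205.2 g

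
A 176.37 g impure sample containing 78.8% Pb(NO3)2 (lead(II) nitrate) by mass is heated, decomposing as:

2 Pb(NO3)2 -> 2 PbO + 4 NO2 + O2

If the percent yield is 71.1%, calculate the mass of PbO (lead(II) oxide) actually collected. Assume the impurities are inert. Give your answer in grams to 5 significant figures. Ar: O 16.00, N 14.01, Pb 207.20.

66.588 g

Pure Pb(NO3)2 available = 176.37 g × 0.788 = 138.980 g.
M(Pb(NO3)2) = 207.20 + 2(14.01) + 6(16.00) = 331.22 g/mol.
M(PbO) = 207.20 + 16.00 = 223.20 g/mol.
n(Pb(NO3)2) = 138.980 g / 331.22 g/mol = 0.419599 mol.
From the equation the Pb(NO3)2:PbO mole ratio is 2:2, so n(PbO) = 0.419599 × 2/2 = 0.419599 mol.
Mass of PbO = 0.419599 mol × 223.20 g/mol = 93.6545 g.
Actual mass collected = 93.6545 g × 0.711 = 66.5883 g.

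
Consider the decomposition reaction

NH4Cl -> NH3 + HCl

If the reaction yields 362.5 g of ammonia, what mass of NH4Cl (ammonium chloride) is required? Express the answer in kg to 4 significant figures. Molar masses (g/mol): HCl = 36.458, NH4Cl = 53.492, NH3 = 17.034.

1.138 kg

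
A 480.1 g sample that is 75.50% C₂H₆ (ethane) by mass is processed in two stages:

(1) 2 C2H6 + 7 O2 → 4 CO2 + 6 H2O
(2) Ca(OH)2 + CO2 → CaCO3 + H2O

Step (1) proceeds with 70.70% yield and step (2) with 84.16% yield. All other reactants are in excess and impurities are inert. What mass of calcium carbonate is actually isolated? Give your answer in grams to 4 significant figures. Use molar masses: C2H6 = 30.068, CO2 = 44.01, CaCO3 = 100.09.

Pure C2H6 = 480.1 × 0.7550 = 362.48 g.
n(C2H6) = 362.48 / 30.068 = 12.055 mol.
Step 1 (C2H6:CO2 = 2:4): theoretical n(CO2) = 24.110 mol; at 70.70% yield, n(CO2) = 17.046 mol.
Step 2 (CO2:CaCO3 = 1:1): theoretical n(CaCO3) = 17.046 mol, so theoretical mass = 17.046 × 100.09 = 1706.1 g.
At 84.16% yield, actual mass of CaCO3 = 1706.1 × 0.8416 = 1435.9 g.

1436 g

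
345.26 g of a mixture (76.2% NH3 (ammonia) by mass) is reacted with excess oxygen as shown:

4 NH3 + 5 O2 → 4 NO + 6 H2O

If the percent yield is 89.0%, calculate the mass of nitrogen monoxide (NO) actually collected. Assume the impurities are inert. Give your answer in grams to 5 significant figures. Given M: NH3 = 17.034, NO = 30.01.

412.52 g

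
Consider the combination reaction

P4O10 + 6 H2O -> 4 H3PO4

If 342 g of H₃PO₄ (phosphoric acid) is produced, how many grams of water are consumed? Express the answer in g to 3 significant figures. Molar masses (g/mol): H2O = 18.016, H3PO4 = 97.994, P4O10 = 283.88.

94.3 g

n(H3PO4) = 342.0 g / 97.994 g/mol = 3.490 mol.
From the equation the H3PO4:H2O mole ratio is 4:6, so n(H2O) = 3.490 × 6/4 = 5.235 mol.
Mass of H2O = 5.235 mol × 18.016 g/mol = 94.31 g.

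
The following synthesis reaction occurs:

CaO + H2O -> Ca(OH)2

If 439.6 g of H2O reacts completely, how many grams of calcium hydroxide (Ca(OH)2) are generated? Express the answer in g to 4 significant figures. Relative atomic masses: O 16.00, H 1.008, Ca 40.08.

M(H2O) = 2(1.008) + 16.00 = 18.016 g/mol.
M(Ca(OH)2) = 40.08 + 2(16.00) + 2(1.008) = 74.096 g/mol.
n(H2O) = 439.60 g / 18.016 g/mol = 24.401 mol.
From the equation the H2O:Ca(OH)2 mole ratio is 1:1, so n(Ca(OH)2) = 24.401 × 1/1 = 24.401 mol.
Mass of Ca(OH)2 = 24.401 mol × 74.096 g/mol = 1808.0 g.

1808 g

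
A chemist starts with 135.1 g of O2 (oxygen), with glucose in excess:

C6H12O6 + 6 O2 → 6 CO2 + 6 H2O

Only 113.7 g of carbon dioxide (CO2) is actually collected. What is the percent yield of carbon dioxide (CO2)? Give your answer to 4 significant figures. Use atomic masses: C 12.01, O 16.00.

61.19 %

M(O2) = 2(16.00) = 32.00 g/mol.
M(CO2) = 12.01 + 2(16.00) = 44.01 g/mol.
n(O2) = 135.10 g / 32.00 g/mol = 4.2219 mol.
From the equation the O2:CO2 mole ratio is 6:6, so n(CO2) = 4.2219 × 6/6 = 4.2219 mol.
Mass of CO2 = 4.2219 mol × 44.01 g/mol = 185.80 g.
This is the theoretical yield. Percent yield = 113.7 g / 185.80 g × 100% = 61.193%.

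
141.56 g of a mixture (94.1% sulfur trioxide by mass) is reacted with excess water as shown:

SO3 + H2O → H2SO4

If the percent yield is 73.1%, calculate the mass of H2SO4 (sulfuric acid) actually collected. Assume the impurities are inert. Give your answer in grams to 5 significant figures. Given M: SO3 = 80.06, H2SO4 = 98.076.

119.29 g

Pure SO3 available = 141.56 g × 0.941 = 133.208 g.
n(SO3) = 133.208 g / 80.06 g/mol = 1.66385 mol.
From the equation the SO3:H2SO4 mole ratio is 1:1, so n(H2SO4) = 1.66385 × 1/1 = 1.66385 mol.
Mass of H2SO4 = 1.66385 mol × 98.076 g/mol = 163.184 g.
Actual mass collected = 163.184 g × 0.731 = 119.287 g.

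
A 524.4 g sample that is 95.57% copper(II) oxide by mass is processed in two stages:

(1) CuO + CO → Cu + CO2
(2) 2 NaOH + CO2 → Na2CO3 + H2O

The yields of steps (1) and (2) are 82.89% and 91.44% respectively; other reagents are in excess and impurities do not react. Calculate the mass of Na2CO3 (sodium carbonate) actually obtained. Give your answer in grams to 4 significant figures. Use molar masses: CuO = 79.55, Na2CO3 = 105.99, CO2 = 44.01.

Pure CuO = 524.4 × 0.9557 = 501.17 g.
n(CuO) = 501.17 / 79.55 = 6.3001 mol.
Step 1 (CuO:CO2 = 1:1): theoretical n(CO2) = 6.3001 mol; at 82.89% yield, n(CO2) = 5.2221 mol.
Step 2 (CO2:Na2CO3 = 1:1): theoretical n(Na2CO3) = 5.2221 mol, so theoretical mass = 5.2221 × 105.99 = 553.49 g.
At 91.44% yield, actual mass of Na2CO3 = 553.49 × 0.9144 = 506.11 g.

506.1 g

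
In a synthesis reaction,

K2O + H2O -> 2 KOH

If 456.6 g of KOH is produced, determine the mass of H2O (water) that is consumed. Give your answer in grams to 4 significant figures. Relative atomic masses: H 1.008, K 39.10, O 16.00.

M(KOH) = 39.10 + 16.00 + 1.008 = 56.108 g/mol.
M(H2O) = 2(1.008) + 16.00 = 18.016 g/mol.
n(KOH) = 456.60 g / 56.108 g/mol = 8.1379 mol.
From the equation the KOH:H2O mole ratio is 2:1, so n(H2O) = 8.1379 × 1/2 = 4.0689 mol.
Mass of H2O = 4.0689 mol × 18.016 g/mol = 73.306 g.

73.31 g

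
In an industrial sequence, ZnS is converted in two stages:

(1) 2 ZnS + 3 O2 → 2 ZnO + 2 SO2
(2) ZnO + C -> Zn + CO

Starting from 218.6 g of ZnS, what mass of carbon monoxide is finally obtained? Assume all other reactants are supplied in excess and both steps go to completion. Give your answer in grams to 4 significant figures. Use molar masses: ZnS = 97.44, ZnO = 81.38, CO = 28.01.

62.84 g

n(ZnS) = 218.60 / 97.44 = 2.2434 mol.
Step 1 gives a 2:2 ratio of ZnS to ZnO, so n(ZnO) = 2.2434 mol.
In step 2 the ZnO:CO ratio is 1:1, so n(CO) = 2.2434 mol.
Mass of CO = 2.2434 × 28.01 = 62.839 g.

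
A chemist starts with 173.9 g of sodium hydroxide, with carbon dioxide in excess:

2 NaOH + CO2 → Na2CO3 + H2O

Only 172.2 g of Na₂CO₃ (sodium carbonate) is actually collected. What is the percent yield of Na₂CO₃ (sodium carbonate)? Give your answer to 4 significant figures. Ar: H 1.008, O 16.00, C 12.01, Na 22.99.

74.74 %

M(NaOH) = 22.99 + 16.00 + 1.008 = 39.998 g/mol.
M(Na2CO3) = 2(22.99) + 12.01 + 3(16.00) = 105.99 g/mol.
n(NaOH) = 173.90 g / 39.998 g/mol = 4.3477 mol.
From the equation the NaOH:Na2CO3 mole ratio is 2:1, so n(Na2CO3) = 4.3477 × 1/2 = 2.1739 mol.
Mass of Na2CO3 = 2.1739 mol × 105.99 g/mol = 230.41 g.
This is the theoretical yield. Percent yield = 172.2 g / 230.41 g × 100% = 74.737%.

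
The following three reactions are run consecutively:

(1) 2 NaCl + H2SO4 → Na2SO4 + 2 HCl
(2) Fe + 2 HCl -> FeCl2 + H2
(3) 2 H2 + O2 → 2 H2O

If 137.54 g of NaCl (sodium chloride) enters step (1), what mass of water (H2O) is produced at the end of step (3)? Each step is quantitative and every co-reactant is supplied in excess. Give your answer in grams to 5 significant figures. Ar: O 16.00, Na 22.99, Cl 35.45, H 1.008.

M(NaCl) = 22.99 + 35.45 = 58.44 g/mol.
M(H2O) = 2(1.008) + 16.00 = 18.016 g/mol.
n(NaCl) = 137.54 / 58.44 = 2.35352 mol.
Reaction (1): NaCl→HCl ratio 2:2 ⇒ n(HCl) = 2.35352 mol.
Reaction (2): HCl→H2 ratio 2:1 ⇒ n(H2) = 1.17676 mol.
Reaction (3): H2→H2O ratio 2:2 ⇒ n(H2O) = 1.17676 mol.
Mass of H2O = 1.17676 × 18.016 = 21.2006 g.

21.201 g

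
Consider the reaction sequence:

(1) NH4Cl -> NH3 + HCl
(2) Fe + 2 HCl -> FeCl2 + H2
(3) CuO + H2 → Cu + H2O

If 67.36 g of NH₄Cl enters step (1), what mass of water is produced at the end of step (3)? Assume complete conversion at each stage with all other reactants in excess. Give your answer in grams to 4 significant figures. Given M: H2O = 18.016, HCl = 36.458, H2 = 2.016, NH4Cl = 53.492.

n(NH4Cl) = 67.36 / 53.492 = 1.2593 mol.
Reaction (1): NH4Cl→HCl ratio 1:1 ⇒ n(HCl) = 1.2593 mol.
Reaction (2): HCl→H2 ratio 2:1 ⇒ n(H2) = 0.62963 mol.
Reaction (3): H2→H2O ratio 1:1 ⇒ n(H2O) = 0.62963 mol.
Mass of H2O = 0.62963 × 18.016 = 11.343 g.

11.34 g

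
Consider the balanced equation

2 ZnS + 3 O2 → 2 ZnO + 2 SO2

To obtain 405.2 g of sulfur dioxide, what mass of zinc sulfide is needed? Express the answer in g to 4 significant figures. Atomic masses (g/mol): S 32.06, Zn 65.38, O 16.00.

616.3 g

M(SO2) = 32.06 + 2(16.00) = 64.06 g/mol.
M(ZnS) = 65.38 + 32.06 = 97.44 g/mol.
n(SO2) = 405.20 g / 64.06 g/mol = 6.3253 mol.
From the equation the SO2:ZnS mole ratio is 2:2, so n(ZnS) = 6.3253 × 2/2 = 6.3253 mol.
Mass of ZnS = 6.3253 mol × 97.44 g/mol = 616.34 g.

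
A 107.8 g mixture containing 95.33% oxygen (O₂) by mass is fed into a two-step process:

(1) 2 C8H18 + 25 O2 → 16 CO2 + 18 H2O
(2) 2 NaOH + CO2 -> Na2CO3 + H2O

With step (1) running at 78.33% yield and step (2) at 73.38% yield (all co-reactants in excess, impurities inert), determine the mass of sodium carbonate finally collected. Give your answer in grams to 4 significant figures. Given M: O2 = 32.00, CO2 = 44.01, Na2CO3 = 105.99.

125.2 g

Pure O2 = 107.8 × 0.9533 = 102.77 g.
n(O2) = 102.77 / 32.00 = 3.2114 mol.
Step 1 (O2:CO2 = 25:16): theoretical n(CO2) = 2.0553 mol; at 78.33% yield, n(CO2) = 1.6099 mol.
Step 2 (CO2:Na2CO3 = 1:1): theoretical n(Na2CO3) = 1.6099 mol, so theoretical mass = 1.6099 × 105.99 = 170.64 g.
At 73.38% yield, actual mass of Na2CO3 = 170.64 × 0.7338 = 125.21 g.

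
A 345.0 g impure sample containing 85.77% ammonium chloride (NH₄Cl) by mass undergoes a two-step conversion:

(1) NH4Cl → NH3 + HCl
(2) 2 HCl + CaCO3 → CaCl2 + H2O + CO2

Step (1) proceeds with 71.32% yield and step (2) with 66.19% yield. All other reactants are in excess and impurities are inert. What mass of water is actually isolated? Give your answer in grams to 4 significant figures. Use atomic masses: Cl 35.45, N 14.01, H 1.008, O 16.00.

23.52 g

Pure NH4Cl = 345.0 × 0.8577 = 295.91 g.
M(NH4Cl) = 14.01 + 4(1.008) + 35.45 = 53.492 g/mol.
M(H2O) = 2(1.008) + 16.00 = 18.016 g/mol.
n(NH4Cl) = 295.91 / 53.492 = 5.5318 mol.
Step 1 (NH4Cl:HCl = 1:1): theoretical n(HCl) = 5.5318 mol; at 71.32% yield, n(HCl) = 3.9453 mol.
Step 2 (HCl:H2O = 2:1): theoretical n(H2O) = 1.9726 mol, so theoretical mass = 1.9726 × 18.016 = 35.539 g.
At 66.19% yield, actual mass of H2O = 35.539 × 0.6619 = 23.523 g.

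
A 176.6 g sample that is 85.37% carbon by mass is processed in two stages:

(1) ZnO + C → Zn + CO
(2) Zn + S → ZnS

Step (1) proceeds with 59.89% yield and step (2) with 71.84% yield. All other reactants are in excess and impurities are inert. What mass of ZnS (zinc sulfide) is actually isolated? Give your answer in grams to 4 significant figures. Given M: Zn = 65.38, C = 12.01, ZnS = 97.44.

Pure C = 176.6 × 0.8537 = 150.76 g.
n(C) = 150.76 / 12.01 = 12.553 mol.
Step 1 (C:Zn = 1:1): theoretical n(Zn) = 12.553 mol; at 59.89% yield, n(Zn) = 7.5181 mol.
Step 2 (Zn:ZnS = 1:1): theoretical n(ZnS) = 7.5181 mol, so theoretical mass = 7.5181 × 97.44 = 732.56 g.
At 71.84% yield, actual mass of ZnS = 732.56 × 0.7184 = 526.27 g.

526.3 g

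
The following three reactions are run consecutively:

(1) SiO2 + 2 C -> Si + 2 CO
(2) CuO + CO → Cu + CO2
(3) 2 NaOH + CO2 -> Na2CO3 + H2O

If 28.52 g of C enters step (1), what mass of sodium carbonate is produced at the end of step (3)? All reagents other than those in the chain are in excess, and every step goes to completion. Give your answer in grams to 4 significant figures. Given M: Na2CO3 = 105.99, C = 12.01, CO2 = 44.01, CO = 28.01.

251.7 g

n(C) = 28.52 / 12.01 = 2.3747 mol.
Reaction (1): C→CO ratio 2:2 ⇒ n(CO) = 2.3747 mol.
Reaction (2): CO→CO2 ratio 1:1 ⇒ n(CO2) = 2.3747 mol.
Reaction (3): CO2→Na2CO3 ratio 1:1 ⇒ n(Na2CO3) = 2.3747 mol.
Mass of Na2CO3 = 2.3747 × 105.99 = 251.69 g.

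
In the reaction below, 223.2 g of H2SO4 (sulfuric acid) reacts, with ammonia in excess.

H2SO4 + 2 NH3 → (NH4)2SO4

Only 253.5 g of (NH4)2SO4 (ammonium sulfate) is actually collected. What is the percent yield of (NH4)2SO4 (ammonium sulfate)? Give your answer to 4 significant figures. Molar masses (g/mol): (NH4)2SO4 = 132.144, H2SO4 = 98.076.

84.29 %

n(H2SO4) = 223.20 g / 98.076 g/mol = 2.2758 mol.
From the equation the H2SO4:(NH4)2SO4 mole ratio is 1:1, so n((NH4)2SO4) = 2.2758 × 1/1 = 2.2758 mol.
Mass of (NH4)2SO4 = 2.2758 mol × 132.144 g/mol = 300.73 g.
This is the theoretical yield. Percent yield = 253.5 g / 300.73 g × 100% = 84.294%.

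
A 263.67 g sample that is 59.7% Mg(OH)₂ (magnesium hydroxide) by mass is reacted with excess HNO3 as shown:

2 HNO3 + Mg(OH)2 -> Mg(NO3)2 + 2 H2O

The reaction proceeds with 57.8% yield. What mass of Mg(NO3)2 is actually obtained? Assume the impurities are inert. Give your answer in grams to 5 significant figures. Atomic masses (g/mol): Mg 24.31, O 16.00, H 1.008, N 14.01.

231.38 g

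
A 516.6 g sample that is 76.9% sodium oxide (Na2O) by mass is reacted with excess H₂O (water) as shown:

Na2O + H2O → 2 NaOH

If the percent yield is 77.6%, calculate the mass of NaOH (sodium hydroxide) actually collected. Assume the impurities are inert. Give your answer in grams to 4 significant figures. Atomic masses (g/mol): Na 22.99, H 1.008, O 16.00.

Pure Na2O available = 516.6 g × 0.769 = 397.27 g.
M(Na2O) = 2(22.99) + 16.00 = 61.98 g/mol.
M(NaOH) = 22.99 + 16.00 + 1.008 = 39.998 g/mol.
n(Na2O) = 397.27 g / 61.98 g/mol = 6.4096 mol.
From the equation the Na2O:NaOH mole ratio is 1:2, so n(NaOH) = 6.4096 × 2/1 = 12.819 mol.
Mass of NaOH = 12.819 mol × 39.998 g/mol = 512.74 g.
Actual mass collected = 512.74 g × 0.776 = 397.89 g.

397.9 g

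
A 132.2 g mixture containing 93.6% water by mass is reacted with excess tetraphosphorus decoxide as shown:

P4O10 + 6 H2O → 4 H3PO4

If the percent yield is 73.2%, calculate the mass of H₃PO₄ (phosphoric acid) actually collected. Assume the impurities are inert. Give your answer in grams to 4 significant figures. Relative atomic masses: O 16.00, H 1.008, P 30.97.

Pure H2O available = 132.2 g × 0.936 = 123.74 g.
M(H2O) = 2(1.008) + 16.00 = 18.016 g/mol.
M(H3PO4) = 3(1.008) + 30.97 + 4(16.00) = 97.994 g/mol.
n(H2O) = 123.74 g / 18.016 g/mol = 6.8683 mol.
From the equation the H2O:H3PO4 mole ratio is 6:4, so n(H3PO4) = 6.8683 × 4/6 = 4.5789 mol.
Mass of H3PO4 = 4.5789 mol × 97.994 g/mol = 448.70 g.
Actual mass collected = 448.70 g × 0.732 = 328.45 g.

328.4 g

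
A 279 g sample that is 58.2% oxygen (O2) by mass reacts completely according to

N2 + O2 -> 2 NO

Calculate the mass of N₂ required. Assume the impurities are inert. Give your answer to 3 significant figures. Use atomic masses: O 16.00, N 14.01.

Mass of pure O2 = 279 g × 0.582 = 162.4 g.
M(O2) = 2(16.00) = 32.00 g/mol.
M(N2) = 2(14.01) = 28.02 g/mol.
n(O2) = 162.4 g / 32.00 g/mol = 5.074 mol.
From the equation the O2:N2 mole ratio is 1:1, so n(N2) = 5.074 × 1/1 = 5.074 mol.
Mass of N2 = 5.074 mol × 28.02 g/mol = 142.2 g.

142 g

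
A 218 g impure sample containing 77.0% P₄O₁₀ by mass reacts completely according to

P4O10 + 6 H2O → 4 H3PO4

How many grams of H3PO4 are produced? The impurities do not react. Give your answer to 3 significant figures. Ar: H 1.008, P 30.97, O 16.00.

Mass of pure P4O10 = 218 g × 0.770 = 167.9 g.
M(P4O10) = 4(30.97) + 10(16.00) = 283.88 g/mol.
M(H3PO4) = 3(1.008) + 30.97 + 4(16.00) = 97.994 g/mol.
n(P4O10) = 167.9 g / 283.88 g/mol = 0.5913 mol.
From the equation the P4O10:H3PO4 mole ratio is 1:4, so n(H3PO4) = 0.5913 × 4/1 = 2.365 mol.
Mass of H3PO4 = 2.365 mol × 97.994 g/mol = 231.8 g.

232 g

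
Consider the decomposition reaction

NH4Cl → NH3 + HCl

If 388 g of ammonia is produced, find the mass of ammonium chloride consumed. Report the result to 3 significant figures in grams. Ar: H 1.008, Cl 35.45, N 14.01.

M(NH3) = 14.01 + 3(1.008) = 17.034 g/mol.
M(NH4Cl) = 14.01 + 4(1.008) + 35.45 = 53.492 g/mol.
n(NH3) = 388.0 g / 17.034 g/mol = 22.78 mol.
From the equation the NH3:NH4Cl mole ratio is 1:1, so n(NH4Cl) = 22.78 × 1/1 = 22.78 mol.
Mass of NH4Cl = 22.78 mol × 53.492 g/mol = 1218 g.

1220 g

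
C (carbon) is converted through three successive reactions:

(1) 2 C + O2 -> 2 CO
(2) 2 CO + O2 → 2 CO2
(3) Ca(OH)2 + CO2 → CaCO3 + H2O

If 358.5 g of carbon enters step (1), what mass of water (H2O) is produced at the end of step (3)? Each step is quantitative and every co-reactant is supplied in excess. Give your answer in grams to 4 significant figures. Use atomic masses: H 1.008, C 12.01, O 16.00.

537.8 g

M(C) = 12.01 g/mol.
M(H2O) = 2(1.008) + 16.00 = 18.016 g/mol.
n(C) = 358.5 / 12.01 = 29.850 mol.
Reaction (1): C→CO ratio 2:2 ⇒ n(CO) = 29.850 mol.
Reaction (2): CO→CO2 ratio 2:2 ⇒ n(CO2) = 29.850 mol.
Reaction (3): CO2→H2O ratio 1:1 ⇒ n(H2O) = 29.850 mol.
Mass of H2O = 29.850 × 18.016 = 537.78 g.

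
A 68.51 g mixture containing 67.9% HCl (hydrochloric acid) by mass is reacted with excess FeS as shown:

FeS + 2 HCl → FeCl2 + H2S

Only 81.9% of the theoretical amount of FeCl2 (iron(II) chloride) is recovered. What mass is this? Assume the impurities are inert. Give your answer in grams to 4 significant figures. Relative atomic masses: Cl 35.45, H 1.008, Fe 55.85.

Pure HCl available = 68.51 g × 0.679 = 46.518 g.
M(HCl) = 1.008 + 35.45 = 36.458 g/mol.
M(FeCl2) = 55.85 + 2(35.45) = 126.75 g/mol.
n(HCl) = 46.518 g / 36.458 g/mol = 1.2759 mol.
From the equation the HCl:FeCl2 mole ratio is 2:1, so n(FeCl2) = 1.2759 × 1/2 = 0.63797 mol.
Mass of FeCl2 = 0.63797 mol × 126.75 g/mol = 80.863 g.
Actual mass collected = 80.863 g × 0.819 = 66.227 g.

66.23 g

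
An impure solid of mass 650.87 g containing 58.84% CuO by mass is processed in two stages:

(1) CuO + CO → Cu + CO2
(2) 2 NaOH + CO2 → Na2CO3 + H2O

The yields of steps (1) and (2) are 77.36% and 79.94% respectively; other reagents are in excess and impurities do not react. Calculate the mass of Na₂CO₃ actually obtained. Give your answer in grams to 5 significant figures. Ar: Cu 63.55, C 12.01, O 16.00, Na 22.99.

Pure CuO = 650.87 × 0.5884 = 382.972 g.
M(CuO) = 63.55 + 16.00 = 79.55 g/mol.
M(Na2CO3) = 2(22.99) + 12.01 + 3(16.00) = 105.99 g/mol.
n(CuO) = 382.972 / 79.55 = 4.81423 mol.
Step 1 (CuO:CO2 = 1:1): theoretical n(CO2) = 4.81423 mol; at 77.36% yield, n(CO2) = 3.72429 mol.
Step 2 (CO2:Na2CO3 = 1:1): theoretical n(Na2CO3) = 3.72429 mol, so theoretical mass = 3.72429 × 105.99 = 394.737 g.
At 79.94% yield, actual mass of Na2CO3 = 394.737 × 0.7994 = 315.553 g.

315.55 g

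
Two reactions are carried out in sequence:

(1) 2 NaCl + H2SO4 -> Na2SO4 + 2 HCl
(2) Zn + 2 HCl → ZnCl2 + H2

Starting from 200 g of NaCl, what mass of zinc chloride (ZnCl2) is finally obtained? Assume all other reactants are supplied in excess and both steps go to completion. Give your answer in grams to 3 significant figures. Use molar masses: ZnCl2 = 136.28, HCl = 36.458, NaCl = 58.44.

233 g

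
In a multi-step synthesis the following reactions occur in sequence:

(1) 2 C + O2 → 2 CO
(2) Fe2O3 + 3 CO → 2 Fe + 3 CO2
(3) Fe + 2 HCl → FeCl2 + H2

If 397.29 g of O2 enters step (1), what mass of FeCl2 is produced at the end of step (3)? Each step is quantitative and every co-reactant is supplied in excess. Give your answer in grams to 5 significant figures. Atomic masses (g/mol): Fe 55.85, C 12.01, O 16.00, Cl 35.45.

M(O2) = 2(16.00) = 32.00 g/mol.
M(FeCl2) = 55.85 + 2(35.45) = 126.75 g/mol.
n(O2) = 397.29 / 32.00 = 12.4153 mol.
Reaction (1): O2→CO ratio 1:2 ⇒ n(CO) = 24.8306 mol.
Reaction (2): CO→Fe ratio 3:2 ⇒ n(Fe) = 16.5538 mol.
Reaction (3): Fe→FeCl2 ratio 1:1 ⇒ n(FeCl2) = 16.5538 mol.
Mass of FeCl2 = 16.5538 × 126.75 = 2098.19 g.

2098.2 g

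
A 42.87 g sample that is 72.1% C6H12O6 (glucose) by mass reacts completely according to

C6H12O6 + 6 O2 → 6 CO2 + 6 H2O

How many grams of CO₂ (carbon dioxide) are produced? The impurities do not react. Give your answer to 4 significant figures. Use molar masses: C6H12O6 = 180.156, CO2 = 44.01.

Mass of pure C6H12O6 = 42.87 g × 0.721 = 30.909 g.
n(C6H12O6) = 30.909 g / 180.156 g/mol = 0.17157 mol.
From the equation the C6H12O6:CO2 mole ratio is 1:6, so n(CO2) = 0.17157 × 6/1 = 1.0294 mol.
Mass of CO2 = 1.0294 mol × 44.01 g/mol = 45.305 g.

45.30 g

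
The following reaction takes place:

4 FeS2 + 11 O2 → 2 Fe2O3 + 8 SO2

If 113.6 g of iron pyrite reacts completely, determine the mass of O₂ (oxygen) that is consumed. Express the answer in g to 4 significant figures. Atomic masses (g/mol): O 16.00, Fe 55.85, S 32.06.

83.33 g

M(FeS2) = 55.85 + 2(32.06) = 119.97 g/mol.
M(O2) = 2(16.00) = 32.00 g/mol.
n(FeS2) = 113.60 g / 119.97 g/mol = 0.94690 mol.
From the equation the FeS2:O2 mole ratio is 4:11, so n(O2) = 0.94690 × 11/4 = 2.6040 mol.
Mass of O2 = 2.6040 mol × 32.00 g/mol = 83.327 g.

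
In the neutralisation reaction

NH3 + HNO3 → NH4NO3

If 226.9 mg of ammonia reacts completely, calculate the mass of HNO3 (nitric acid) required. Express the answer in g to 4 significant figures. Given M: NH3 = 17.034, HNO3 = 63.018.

0.8394 g

Convert: 226.9 mg = 0.22690 g.
n(NH3) = 0.22690 g / 17.034 g/mol = 0.013320 mol.
From the equation the NH3:HNO3 mole ratio is 1:1, so n(HNO3) = 0.013320 × 1/1 = 0.013320 mol.
Mass of HNO3 = 0.013320 mol × 63.018 g/mol = 0.83943 g.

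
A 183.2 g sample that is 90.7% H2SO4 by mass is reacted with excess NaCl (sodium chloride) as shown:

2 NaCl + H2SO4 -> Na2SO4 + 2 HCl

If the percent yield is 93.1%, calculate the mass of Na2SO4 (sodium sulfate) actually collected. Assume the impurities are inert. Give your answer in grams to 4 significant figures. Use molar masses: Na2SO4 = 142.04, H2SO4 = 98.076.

Pure H2SO4 available = 183.2 g × 0.907 = 166.16 g.
n(H2SO4) = 166.16 g / 98.076 g/mol = 1.6942 mol.
From the equation the H2SO4:Na2SO4 mole ratio is 1:1, so n(Na2SO4) = 1.6942 × 1/1 = 1.6942 mol.
Mass of Na2SO4 = 1.6942 mol × 142.04 g/mol = 240.65 g.
Actual mass collected = 240.65 g × 0.931 = 224.04 g.

224.0 g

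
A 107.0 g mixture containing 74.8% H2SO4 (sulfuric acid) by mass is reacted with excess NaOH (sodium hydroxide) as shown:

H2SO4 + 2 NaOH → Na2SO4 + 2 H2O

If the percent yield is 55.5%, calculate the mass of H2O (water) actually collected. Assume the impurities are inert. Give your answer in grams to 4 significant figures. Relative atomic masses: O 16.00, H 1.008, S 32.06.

Pure H2SO4 available = 107.0 g × 0.748 = 80.036 g.
M(H2SO4) = 2(1.008) + 32.06 + 4(16.00) = 98.076 g/mol.
M(H2O) = 2(1.008) + 16.00 = 18.016 g/mol.
n(H2SO4) = 80.036 g / 98.076 g/mol = 0.81606 mol.
From the equation the H2SO4:H2O mole ratio is 1:2, so n(H2O) = 0.81606 × 2/1 = 1.6321 mol.
Mass of H2O = 1.6321 mol × 18.016 g/mol = 29.404 g.
Actual mass collected = 29.404 g × 0.555 = 16.319 g.

16.32 g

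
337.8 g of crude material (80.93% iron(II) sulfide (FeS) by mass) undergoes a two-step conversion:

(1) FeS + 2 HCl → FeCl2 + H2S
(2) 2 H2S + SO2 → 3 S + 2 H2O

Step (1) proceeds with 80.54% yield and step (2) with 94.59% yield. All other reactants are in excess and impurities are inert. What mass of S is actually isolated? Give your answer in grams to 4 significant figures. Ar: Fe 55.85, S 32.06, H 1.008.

Pure FeS = 337.8 × 0.8093 = 273.38 g.
M(FeS) = 55.85 + 32.06 = 87.91 g/mol.
M(S) = 32.06 g/mol.
n(FeS) = 273.38 / 87.91 = 3.1098 mol.
Step 1 (FeS:H2S = 1:1): theoretical n(H2S) = 3.1098 mol; at 80.54% yield, n(H2S) = 2.5046 mol.
Step 2 (H2S:S = 2:3): theoretical n(S) = 3.7569 mol, so theoretical mass = 3.7569 × 32.06 = 120.45 g.
At 94.59% yield, actual mass of S = 120.45 × 0.9459 = 113.93 g.

113.9 g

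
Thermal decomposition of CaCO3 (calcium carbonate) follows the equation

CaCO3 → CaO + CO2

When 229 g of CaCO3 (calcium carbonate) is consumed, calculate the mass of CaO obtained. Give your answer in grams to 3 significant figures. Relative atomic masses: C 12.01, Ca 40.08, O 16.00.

M(CaCO3) = 40.08 + 12.01 + 3(16.00) = 100.09 g/mol.
M(CaO) = 40.08 + 16.00 = 56.08 g/mol.
n(CaCO3) = 229.0 g / 100.09 g/mol = 2.288 mol.
From the equation the CaCO3:CaO mole ratio is 1:1, so n(CaO) = 2.288 × 1/1 = 2.288 mol.
Mass of CaO = 2.288 mol × 56.08 g/mol = 128.3 g.

128 g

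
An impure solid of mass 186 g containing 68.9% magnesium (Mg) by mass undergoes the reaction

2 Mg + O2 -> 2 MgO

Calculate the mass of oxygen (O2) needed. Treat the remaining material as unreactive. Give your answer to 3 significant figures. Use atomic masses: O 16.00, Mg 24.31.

Mass of pure Mg = 186 g × 0.689 = 128.2 g.
M(Mg) = 24.31 g/mol.
M(O2) = 2(16.00) = 32.00 g/mol.
n(Mg) = 128.2 g / 24.31 g/mol = 5.272 mol.
From the equation the Mg:O2 mole ratio is 2:1, so n(O2) = 5.272 × 1/2 = 2.636 mol.
Mass of O2 = 2.636 mol × 32.00 g/mol = 84.35 g.

84.3 g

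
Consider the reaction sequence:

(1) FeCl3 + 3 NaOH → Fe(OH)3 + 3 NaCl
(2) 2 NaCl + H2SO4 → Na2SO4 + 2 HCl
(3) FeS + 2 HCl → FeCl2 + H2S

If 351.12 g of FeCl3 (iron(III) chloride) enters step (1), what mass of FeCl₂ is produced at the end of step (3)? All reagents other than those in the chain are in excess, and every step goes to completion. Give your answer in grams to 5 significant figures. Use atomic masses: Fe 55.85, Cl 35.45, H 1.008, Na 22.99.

411.57 g

M(FeCl3) = 55.85 + 3(35.45) = 162.20 g/mol.
M(FeCl2) = 55.85 + 2(35.45) = 126.75 g/mol.
n(FeCl3) = 351.12 / 162.20 = 2.16473 mol.
Reaction (1): FeCl3→NaCl ratio 1:3 ⇒ n(NaCl) = 6.49420 mol.
Reaction (2): NaCl→HCl ratio 2:2 ⇒ n(HCl) = 6.49420 mol.
Reaction (3): HCl→FeCl2 ratio 2:1 ⇒ n(FeCl2) = 3.24710 mol.
Mass of FeCl2 = 3.24710 × 126.75 = 411.570 g.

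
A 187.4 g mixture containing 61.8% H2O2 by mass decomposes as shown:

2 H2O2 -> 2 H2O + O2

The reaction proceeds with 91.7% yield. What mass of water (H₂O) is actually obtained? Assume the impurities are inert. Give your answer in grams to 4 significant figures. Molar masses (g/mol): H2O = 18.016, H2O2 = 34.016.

56.25 g

Pure H2O2 available = 187.4 g × 0.618 = 115.81 g.
n(H2O2) = 115.81 g / 34.016 g/mol = 3.4047 mol.
From the equation the H2O2:H2O mole ratio is 2:2, so n(H2O) = 3.4047 × 2/2 = 3.4047 mol.
Mass of H2O = 3.4047 mol × 18.016 g/mol = 61.339 g.
Actual mass collected = 61.339 g × 0.917 = 56.247 g.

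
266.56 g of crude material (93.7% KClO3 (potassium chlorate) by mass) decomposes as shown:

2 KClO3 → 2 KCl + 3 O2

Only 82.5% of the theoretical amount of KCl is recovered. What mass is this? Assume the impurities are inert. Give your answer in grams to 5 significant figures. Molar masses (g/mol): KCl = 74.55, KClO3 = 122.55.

Pure KClO3 available = 266.56 g × 0.937 = 249.767 g.
n(KClO3) = 249.767 g / 122.55 g/mol = 2.03808 mol.
From the equation the KClO3:KCl mole ratio is 2:2, so n(KCl) = 2.03808 × 2/2 = 2.03808 mol.
Mass of KCl = 2.03808 mol × 74.55 g/mol = 151.939 g.
Actual mass collected = 151.939 g × 0.825 = 125.350 g.

125.35 g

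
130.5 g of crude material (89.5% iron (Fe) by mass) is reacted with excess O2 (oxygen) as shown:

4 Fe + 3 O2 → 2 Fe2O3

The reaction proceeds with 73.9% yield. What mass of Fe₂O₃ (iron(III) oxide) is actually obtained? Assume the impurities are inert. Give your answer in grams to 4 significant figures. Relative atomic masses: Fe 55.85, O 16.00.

123.4 g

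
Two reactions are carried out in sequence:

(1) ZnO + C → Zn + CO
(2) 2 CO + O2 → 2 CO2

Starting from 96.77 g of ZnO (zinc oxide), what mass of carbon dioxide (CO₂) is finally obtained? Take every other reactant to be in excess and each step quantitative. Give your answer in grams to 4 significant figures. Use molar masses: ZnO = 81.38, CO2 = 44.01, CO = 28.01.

52.33 g

n(ZnO) = 96.770 / 81.38 = 1.1891 mol.
Step 1 gives a 1:1 ratio of ZnO to CO, so n(CO) = 1.1891 mol.
In step 2 the CO:CO2 ratio is 2:2, so n(CO2) = 1.1891 mol.
Mass of CO2 = 1.1891 × 44.01 = 52.333 g.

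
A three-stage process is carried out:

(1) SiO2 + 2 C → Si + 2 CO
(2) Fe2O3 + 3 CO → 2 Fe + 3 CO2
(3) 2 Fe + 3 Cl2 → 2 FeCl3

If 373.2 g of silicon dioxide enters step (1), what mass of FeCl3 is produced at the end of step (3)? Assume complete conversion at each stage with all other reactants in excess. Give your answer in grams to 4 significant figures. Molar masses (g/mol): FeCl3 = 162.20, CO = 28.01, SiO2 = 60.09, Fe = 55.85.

1343 g

n(SiO2) = 373.2 / 60.09 = 6.2107 mol.
Reaction (1): SiO2→CO ratio 1:2 ⇒ n(CO) = 12.421 mol.
Reaction (2): CO→Fe ratio 3:2 ⇒ n(Fe) = 8.2809 mol.
Reaction (3): Fe→FeCl3 ratio 2:2 ⇒ n(FeCl3) = 8.2809 mol.
Mass of FeCl3 = 8.2809 × 162.20 = 1343.2 g.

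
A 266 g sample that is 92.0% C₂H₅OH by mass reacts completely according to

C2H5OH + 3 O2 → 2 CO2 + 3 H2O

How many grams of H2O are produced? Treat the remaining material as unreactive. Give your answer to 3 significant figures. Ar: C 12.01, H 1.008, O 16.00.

Mass of pure C2H5OH = 266 g × 0.920 = 244.7 g.
M(C2H5OH) = 2(12.01) + 6(1.008) + 16.00 = 46.068 g/mol.
M(H2O) = 2(1.008) + 16.00 = 18.016 g/mol.
n(C2H5OH) = 244.7 g / 46.068 g/mol = 5.312 mol.
From the equation the C2H5OH:H2O mole ratio is 1:3, so n(H2O) = 5.312 × 3/1 = 15.94 mol.
Mass of H2O = 15.94 mol × 18.016 g/mol = 287.1 g.

287 g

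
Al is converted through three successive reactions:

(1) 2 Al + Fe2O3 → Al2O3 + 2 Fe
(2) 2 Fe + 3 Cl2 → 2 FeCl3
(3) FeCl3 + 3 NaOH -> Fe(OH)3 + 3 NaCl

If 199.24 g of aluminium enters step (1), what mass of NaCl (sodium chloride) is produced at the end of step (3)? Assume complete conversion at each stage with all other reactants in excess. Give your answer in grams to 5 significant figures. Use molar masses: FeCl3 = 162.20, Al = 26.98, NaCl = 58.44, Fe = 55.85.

1294.7 g

n(Al) = 199.24 / 26.98 = 7.38473 mol.
Reaction (1): Al→Fe ratio 2:2 ⇒ n(Fe) = 7.38473 mol.
Reaction (2): Fe→FeCl3 ratio 2:2 ⇒ n(FeCl3) = 7.38473 mol.
Reaction (3): FeCl3→NaCl ratio 1:3 ⇒ n(NaCl) = 22.1542 mol.
Mass of NaCl = 22.1542 × 58.44 = 1294.69 g.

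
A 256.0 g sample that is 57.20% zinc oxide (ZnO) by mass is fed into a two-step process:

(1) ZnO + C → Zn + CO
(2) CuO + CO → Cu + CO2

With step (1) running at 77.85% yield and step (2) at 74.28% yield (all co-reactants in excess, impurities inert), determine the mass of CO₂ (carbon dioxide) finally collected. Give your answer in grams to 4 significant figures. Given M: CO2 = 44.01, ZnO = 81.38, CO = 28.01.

45.79 g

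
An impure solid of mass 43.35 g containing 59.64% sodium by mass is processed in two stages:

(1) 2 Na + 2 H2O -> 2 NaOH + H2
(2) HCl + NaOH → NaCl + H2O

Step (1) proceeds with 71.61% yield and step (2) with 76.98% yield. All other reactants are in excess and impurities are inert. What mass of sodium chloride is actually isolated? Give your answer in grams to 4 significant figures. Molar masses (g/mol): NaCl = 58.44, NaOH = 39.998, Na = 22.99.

Pure Na = 43.35 × 0.5964 = 25.854 g.
n(Na) = 25.854 / 22.99 = 1.1246 mol.
Step 1 (Na:NaOH = 2:2): theoretical n(NaOH) = 1.1246 mol; at 71.61% yield, n(NaOH) = 0.80531 mol.
Step 2 (NaOH:NaCl = 1:1): theoretical n(NaCl) = 0.80531 mol, so theoretical mass = 0.80531 × 58.44 = 47.062 g.
At 76.98% yield, actual mass of NaCl = 47.062 × 0.7698 = 36.228 g.

36.23 g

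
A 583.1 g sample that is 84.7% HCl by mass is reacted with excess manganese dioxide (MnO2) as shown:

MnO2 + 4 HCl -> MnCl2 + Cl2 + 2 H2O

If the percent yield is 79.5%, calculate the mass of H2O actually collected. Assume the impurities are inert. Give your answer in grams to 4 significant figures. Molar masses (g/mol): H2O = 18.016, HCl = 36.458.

97.01 g

Pure HCl available = 583.1 g × 0.847 = 493.89 g.
n(HCl) = 493.89 g / 36.458 g/mol = 13.547 mol.
From the equation the HCl:H2O mole ratio is 4:2, so n(H2O) = 13.547 × 2/4 = 6.7734 mol.
Mass of H2O = 6.7734 mol × 18.016 g/mol = 122.03 g.
Actual mass collected = 122.03 g × 0.795 = 97.013 g.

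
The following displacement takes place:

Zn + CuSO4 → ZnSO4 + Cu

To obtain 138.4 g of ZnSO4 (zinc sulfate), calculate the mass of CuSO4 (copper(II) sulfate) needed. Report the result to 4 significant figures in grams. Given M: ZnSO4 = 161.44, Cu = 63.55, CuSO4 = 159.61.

n(ZnSO4) = 138.40 g / 161.44 g/mol = 0.85728 mol.
From the equation the ZnSO4:CuSO4 mole ratio is 1:1, so n(CuSO4) = 0.85728 × 1/1 = 0.85728 mol.
Mass of CuSO4 = 0.85728 mol × 159.61 g/mol = 136.83 g.

136.8 g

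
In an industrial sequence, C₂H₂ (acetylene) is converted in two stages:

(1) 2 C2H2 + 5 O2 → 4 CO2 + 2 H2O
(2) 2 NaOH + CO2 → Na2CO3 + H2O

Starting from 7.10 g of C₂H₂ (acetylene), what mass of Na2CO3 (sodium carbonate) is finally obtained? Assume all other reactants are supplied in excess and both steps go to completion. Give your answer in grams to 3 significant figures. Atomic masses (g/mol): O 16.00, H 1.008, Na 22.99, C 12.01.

57.8 g

M(C2H2) = 2(12.01) + 2(1.008) = 26.036 g/mol.
M(Na2CO3) = 2(22.99) + 12.01 + 3(16.00) = 105.99 g/mol.
n(C2H2) = 7.100 / 26.036 = 0.2727 mol.
Step 1 gives a 2:4 ratio of C2H2 to CO2, so n(CO2) = 0.5454 mol.
In step 2 the CO2:Na2CO3 ratio is 1:1, so n(Na2CO3) = 0.5454 mol.
Mass of Na2CO3 = 0.5454 × 105.99 = 57.81 g.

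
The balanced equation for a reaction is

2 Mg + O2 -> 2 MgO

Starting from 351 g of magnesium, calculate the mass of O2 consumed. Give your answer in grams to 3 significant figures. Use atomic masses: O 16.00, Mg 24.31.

M(Mg) = 24.31 g/mol.
M(O2) = 2(16.00) = 32.00 g/mol.
n(Mg) = 351.0 g / 24.31 g/mol = 14.44 mol.
From the equation the Mg:O2 mole ratio is 2:1, so n(O2) = 14.44 × 1/2 = 7.219 mol.
Mass of O2 = 7.219 mol × 32.00 g/mol = 231.0 g.

231 g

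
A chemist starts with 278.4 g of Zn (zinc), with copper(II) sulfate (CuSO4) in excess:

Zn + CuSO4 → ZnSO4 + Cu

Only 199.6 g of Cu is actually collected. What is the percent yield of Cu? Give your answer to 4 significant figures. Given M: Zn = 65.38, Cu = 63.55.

73.76 %

n(Zn) = 278.40 g / 65.38 g/mol = 4.2582 mol.
From the equation the Zn:Cu mole ratio is 1:1, so n(Cu) = 4.2582 × 1/1 = 4.2582 mol.
Mass of Cu = 4.2582 mol × 63.55 g/mol = 270.61 g.
This is the theoretical yield. Percent yield = 199.6 g / 270.61 g × 100% = 73.760%.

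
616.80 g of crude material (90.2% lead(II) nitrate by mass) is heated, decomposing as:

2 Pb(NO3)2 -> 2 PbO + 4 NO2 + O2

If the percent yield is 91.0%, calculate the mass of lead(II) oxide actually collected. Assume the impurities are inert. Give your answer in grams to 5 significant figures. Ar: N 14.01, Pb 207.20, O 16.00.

Pure Pb(NO3)2 available = 616.80 g × 0.902 = 556.354 g.
M(Pb(NO3)2) = 207.20 + 2(14.01) + 6(16.00) = 331.22 g/mol.
M(PbO) = 207.20 + 16.00 = 223.20 g/mol.
n(Pb(NO3)2) = 556.354 g / 331.22 g/mol = 1.67971 mol.
From the equation the Pb(NO3)2:PbO mole ratio is 2:2, so n(PbO) = 1.67971 × 2/2 = 1.67971 mol.
Mass of PbO = 1.67971 mol × 223.20 g/mol = 374.911 g.
Actual mass collected = 374.911 g × 0.910 = 341.169 g.

341.17 g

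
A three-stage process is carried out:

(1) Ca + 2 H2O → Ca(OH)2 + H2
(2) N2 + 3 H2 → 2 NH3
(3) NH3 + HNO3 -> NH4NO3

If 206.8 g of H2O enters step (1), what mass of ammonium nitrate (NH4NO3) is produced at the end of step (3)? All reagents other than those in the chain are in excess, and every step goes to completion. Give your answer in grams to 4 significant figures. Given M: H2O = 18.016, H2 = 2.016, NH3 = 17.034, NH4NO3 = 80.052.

n(H2O) = 206.8 / 18.016 = 11.479 mol.
Reaction (1): H2O→H2 ratio 2:1 ⇒ n(H2) = 5.7393 mol.
Reaction (2): H2→NH3 ratio 3:2 ⇒ n(NH3) = 3.8262 mol.
Reaction (3): NH3→NH4NO3 ratio 1:1 ⇒ n(NH4NO3) = 3.8262 mol.
Mass of NH4NO3 = 3.8262 × 80.052 = 306.30 g.

306.3 g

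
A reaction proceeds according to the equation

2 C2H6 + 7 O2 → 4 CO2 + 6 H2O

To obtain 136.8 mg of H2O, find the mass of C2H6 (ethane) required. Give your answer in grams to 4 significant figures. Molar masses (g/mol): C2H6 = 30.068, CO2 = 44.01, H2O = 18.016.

Convert: 136.8 mg = 0.13680 g.
n(H2O) = 0.13680 g / 18.016 g/mol = 0.0075933 mol.
From the equation the H2O:C2H6 mole ratio is 6:2, so n(C2H6) = 0.0075933 × 2/6 = 0.0025311 mol.
Mass of C2H6 = 0.0025311 mol × 30.068 g/mol = 0.076105 g.

0.07610 g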